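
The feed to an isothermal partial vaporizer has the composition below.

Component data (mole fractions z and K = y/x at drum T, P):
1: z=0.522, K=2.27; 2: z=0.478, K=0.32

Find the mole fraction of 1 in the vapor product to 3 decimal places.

y_1 = 0.792

Material balance + equilibrium reduce to Σ zᵢ(Kᵢ−1)/(1+ψ(Kᵢ−1)) = 0.
Check two-phase: ΣzᵢKᵢ = 1.338 > 1 and Σzᵢ/Kᵢ = 1.724 > 1, so g(0) = 0.338 > 0 and g(1) = -0.724 < 0.
Newton iteration, ψ⁰ = 0.64:
  ψ = 0.640: g = -0.2098, g' = -0.949 → ψ = 0.419
  ψ = 0.419: g = -0.0218, g' = -0.791 → ψ = 0.391
Converged at ψ = 0.391.
Compositions from xᵢ = zᵢ/(1+ψ(Kᵢ−1)), yᵢ = Kᵢxᵢ:
  1: x = 0.349, y = 0.792
  2: x = 0.651, y = 0.208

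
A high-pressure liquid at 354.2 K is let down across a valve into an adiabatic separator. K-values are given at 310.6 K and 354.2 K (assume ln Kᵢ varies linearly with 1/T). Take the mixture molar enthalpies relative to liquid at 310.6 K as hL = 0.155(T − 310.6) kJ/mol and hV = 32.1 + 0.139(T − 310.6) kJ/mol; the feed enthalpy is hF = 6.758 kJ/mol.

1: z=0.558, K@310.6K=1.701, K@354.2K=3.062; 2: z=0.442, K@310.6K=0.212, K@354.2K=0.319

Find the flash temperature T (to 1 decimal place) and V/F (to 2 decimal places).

Adiabatic flash: solve Rachford–Rice at each trial T, then check hF = ψ·hV(T) + (1−ψ)·hL(T).
  T = 310.6 K: K = (1.701, 0.212), RR gives ψ = 0.078, H_out = 2.491 kJ/mol
  T = 354.2 K: K = (3.062, 0.319), RR gives ψ = 0.605, H_out = 25.757 kJ/mol
  T = 332.4 K: K = (2.327, 0.264), RR gives ψ = 0.425, H_out = 16.858 kJ/mol
  T = 321.5 K: K = (2.000, 0.237), RR gives ψ = 0.290, H_out = 10.934 kJ/mol
  T = 316.1 K: K = (1.848, 0.225), RR gives ψ = 0.199, H_out = 7.211 kJ/mol
  T = 313.4 K: K = (1.775, 0.218), RR gives ψ = 0.144, H_out = 5.040 kJ/mol
  T = 314.8 K: K = (1.813, 0.222), RR gives ψ = 0.173, H_out = 6.197 kJ/mol
Linear interpolation between T = 314.8 (H_out = 6.197) and T = 316.1 (H_out = 7.211) on hF = 6.758 gives T ≈ 315.5 K, at which ψ = 0.19.

T = 315.5 K, V/F = 0.19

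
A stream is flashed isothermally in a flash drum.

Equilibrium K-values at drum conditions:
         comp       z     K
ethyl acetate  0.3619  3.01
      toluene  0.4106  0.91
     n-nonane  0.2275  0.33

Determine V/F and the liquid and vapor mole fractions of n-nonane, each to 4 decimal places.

V/F = 0.6602, x_n-nonane = 0.4079, y_n-nonane = 0.1346

Rachford–Rice: g(V/F) = Σ zᵢ(Kᵢ−1)/(1+V/F(Kᵢ−1)) = 0.
g(0) = ΣzᵢKᵢ − 1 = 0.5380 and g(1) = 1 − Σzᵢ/Kᵢ = -0.2608, so a root lies in (0, 1).
Iterate (Newton) starting at V/F = 0.5:
  V/F = 0.5000: g = 0.09490, g' = -0.5983 → V/F = 0.6586
  V/F = 0.6586: g = 0.00094, g' = -0.6017 → V/F = 0.6602
Converged at V/F = 0.6602.
Compositions from xᵢ = zᵢ/(1+V/F(Kᵢ−1)), yᵢ = Kᵢxᵢ:
  ethyl acetate: x = 0.1555, y = 0.4681
  toluene: x = 0.4365, y = 0.3972
  n-nonane: x = 0.4079, y = 0.1346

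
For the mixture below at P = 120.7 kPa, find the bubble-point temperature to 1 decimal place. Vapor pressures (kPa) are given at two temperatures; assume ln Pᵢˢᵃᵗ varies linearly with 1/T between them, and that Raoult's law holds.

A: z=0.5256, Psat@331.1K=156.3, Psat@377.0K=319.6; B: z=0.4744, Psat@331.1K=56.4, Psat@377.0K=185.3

Bubble-point temperature: ΣzᵢPᵢˢᵃᵗ(T) = P. Interpolate ln Pᵢˢᵃᵗ = aᵢ + bᵢ/T.
  T = 331.1 K: ΣzᵢPᵢˢᵃᵗ = 108.91 kPa
  T = 377.0 K: ΣzᵢPᵢˢᵃᵗ = 255.89 kPa
  T = 354.1 K: ΣzᵢPᵢˢᵃᵗ = 170.79 kPa
  T = 342.6 K: ΣzᵢPᵢˢᵃᵗ = 137.20 kPa
  T = 336.9 K: ΣzᵢPᵢˢᵃᵗ = 122.55 kPa
  T = 334.0 K: ΣzᵢPᵢˢᵃᵗ = 115.58 kPa
Interpolating between 334.0 K and 336.9 K gives T ≈ 336.1 K.

T = 336.1 K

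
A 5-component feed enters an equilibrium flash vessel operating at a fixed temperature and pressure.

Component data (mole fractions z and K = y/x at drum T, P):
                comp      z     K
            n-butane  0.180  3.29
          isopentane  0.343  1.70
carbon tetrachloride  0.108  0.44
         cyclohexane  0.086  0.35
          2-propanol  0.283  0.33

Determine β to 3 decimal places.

β = 0.386

Rachford–Rice: g(β) = Σ zᵢ(Kᵢ−1)/(1+β(Kᵢ−1)) = 0.
Feasibility: ΣzᵢKᵢ = 1.346, Σzᵢ/Kᵢ = 1.605 — both > 1, two phases present.
Newton iteration, β⁰ = 0.56:
  β = 0.560: g = -0.1264, g' = -0.755 → β = 0.393
  β = 0.393: g = -0.0045, g' = -0.720 → β = 0.386
Converged at β = 0.386.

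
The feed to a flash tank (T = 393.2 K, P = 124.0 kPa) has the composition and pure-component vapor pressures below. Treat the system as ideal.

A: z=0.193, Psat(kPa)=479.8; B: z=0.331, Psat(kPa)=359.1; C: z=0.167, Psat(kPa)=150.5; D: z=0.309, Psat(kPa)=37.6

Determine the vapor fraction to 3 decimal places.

ψ = 0.764

Raoult's law: Kᵢ = Pᵢˢᵃᵗ/P = Pᵢˢᵃᵗ/124.0.
  K_A = 479.8/124.0 = 3.86935, K_B = 359.1/124.0 = 2.89597, K_C = 150.5/124.0 = 1.21371, K_D = 37.6/124.0 = 0.30323
Let ψ = V/F and solve Σ zᵢ(Kᵢ−1)/(1+ψ(Kᵢ−1)) = 0.
g(0) = ΣzᵢKᵢ − 1 = 1.002 and g(1) = 1 − Σzᵢ/Kᵢ = -0.321, so a root lies in (0, 1).
Newton–Raphson from ψ = 0.36:
  ψ = 0.360: g = 0.3911, g' = -1.079 → ψ = 0.723
  ψ = 0.723: g = 0.0422, g' = -0.994 → ψ = 0.765
  ψ = 0.765: g = -0.0011, g' = -1.048 → ψ = 0.764
Converged at ψ = 0.764.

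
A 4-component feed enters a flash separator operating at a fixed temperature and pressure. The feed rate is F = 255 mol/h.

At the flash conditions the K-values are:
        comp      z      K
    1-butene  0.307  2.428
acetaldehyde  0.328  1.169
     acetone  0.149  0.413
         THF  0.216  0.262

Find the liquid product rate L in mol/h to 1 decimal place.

L = 157.2 mol/h

Newton iteration, ψ⁰ = 0.5:
  ψ = 0.500: g = -0.0695, g' = -0.619 → ψ = 0.388
  ψ = 0.388: g = -0.0024, g' = -0.585 → ψ = 0.384
Converged at ψ = 0.384.
Then V = ψ·F = 0.3837·255 = 97.8 mol/h and L = F − V = 157.2 mol/h.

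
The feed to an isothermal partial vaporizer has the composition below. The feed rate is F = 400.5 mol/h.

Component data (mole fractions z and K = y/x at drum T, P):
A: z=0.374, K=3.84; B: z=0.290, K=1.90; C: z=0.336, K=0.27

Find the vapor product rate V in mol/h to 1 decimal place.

V = 285.1 mol/h

Rachford–Rice: g(β) = Σ zᵢ(Kᵢ−1)/(1+β(Kᵢ−1)) = 0.
Check two-phase: ΣzᵢKᵢ = 2.078 > 1 and Σzᵢ/Kᵢ = 1.494 > 1, so g(0) = 1.078 > 0 and g(1) = -0.494 < 0.
Newton–Raphson from β = 0.7:
  β = 0.700: g = 0.0140, g' = -1.175 → β = 0.712
Converged at β = 0.712.
Then V = β·F = 0.7118·400.5 = 285.1 mol/h and L = F − V = 115.4 mol/h.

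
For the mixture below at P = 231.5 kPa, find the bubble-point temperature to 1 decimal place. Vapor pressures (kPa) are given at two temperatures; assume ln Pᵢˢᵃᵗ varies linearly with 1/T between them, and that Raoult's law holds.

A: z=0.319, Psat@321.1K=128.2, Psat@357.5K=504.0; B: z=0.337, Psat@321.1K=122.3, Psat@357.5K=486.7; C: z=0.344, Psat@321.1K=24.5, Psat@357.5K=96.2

Bubble-point temperature: ΣzᵢPᵢˢᵃᵗ(T) = P. Interpolate ln Pᵢˢᵃᵗ = aᵢ + bᵢ/T.
  T = 321.1 K: ΣzᵢPᵢˢᵃᵗ = 90.54 kPa
  T = 357.5 K: ΣzᵢPᵢˢᵃᵗ = 357.89 kPa
  T = 339.3 K: ΣzᵢPᵢˢᵃᵗ = 186.77 kPa
  T = 348.4 K: ΣzᵢPᵢˢᵃᵗ = 260.74 kPa
  T = 343.9 K: ΣzᵢPᵢˢᵃᵗ = 221.57 kPa
  T = 346.1 K: ΣzᵢPᵢˢᵃᵗ = 240.05 kPa
Interpolating between 343.9 K and 346.1 K gives T ≈ 345.1 K.

T = 345.1 K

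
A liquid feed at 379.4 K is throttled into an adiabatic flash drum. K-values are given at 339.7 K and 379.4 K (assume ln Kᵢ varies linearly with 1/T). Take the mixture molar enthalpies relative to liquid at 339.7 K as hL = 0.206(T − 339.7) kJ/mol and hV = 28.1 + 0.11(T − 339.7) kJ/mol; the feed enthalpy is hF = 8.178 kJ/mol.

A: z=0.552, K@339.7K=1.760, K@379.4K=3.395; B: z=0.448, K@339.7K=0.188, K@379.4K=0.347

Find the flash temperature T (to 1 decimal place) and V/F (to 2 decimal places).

Adiabatic flash: solve Rachford–Rice at each trial T, then check hF = ψ·hV(T) + (1−ψ)·hL(T).
  T = 339.7 K: K = (1.760, 0.188), RR gives ψ = 0.090, H_out = 2.538 kJ/mol
  T = 379.4 K: K = (3.395, 0.347), RR gives ψ = 0.658, H_out = 24.167 kJ/mol
  T = 359.5 K: K = (2.487, 0.260), RR gives ψ = 0.444, H_out = 15.718 kJ/mol
  T = 349.6 K: K = (2.102, 0.222), RR gives ψ = 0.303, H_out = 10.268 kJ/mol
  T = 344.6 K: K = (1.924, 0.204), RR gives ψ = 0.209, H_out = 6.787 kJ/mol
  T = 347.1 K: K = (2.012, 0.213), RR gives ψ = 0.259, H_out = 8.611 kJ/mol
  T = 345.9 K: K = (1.970, 0.209), RR gives ψ = 0.236, H_out = 7.759 kJ/mol
Linear interpolation between T = 345.9 (H_out = 7.759) and T = 347.1 (H_out = 8.611) on hF = 8.178 gives T ≈ 346.5 K, at which ψ = 0.25.

T = 346.5 K, V/F = 0.25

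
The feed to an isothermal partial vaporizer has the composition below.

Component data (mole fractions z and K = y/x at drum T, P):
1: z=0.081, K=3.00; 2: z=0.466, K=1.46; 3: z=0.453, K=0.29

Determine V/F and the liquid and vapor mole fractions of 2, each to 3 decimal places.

V/F = 0.089, x_2 = 0.448, y_2 = 0.654

Rachford–Rice: g(V/F) = Σ zᵢ(Kᵢ−1)/(1+V/F(Kᵢ−1)) = 0.
Feasibility: ΣzᵢKᵢ = 1.055, Σzᵢ/Kᵢ = 1.908 — both > 1, two phases present.
Iterate (Newton) starting at V/F = 0.57:
  V/F = 0.570: g = -0.2948, g' = -0.777 → V/F = 0.191
  V/F = 0.191: g = -0.0576, g' = -0.559 → V/F = 0.087
  V/F = 0.087: g = 0.0010, g' = -0.585 → V/F = 0.089
Converged at V/F = 0.089.
Compositions from xᵢ = zᵢ/(1+V/F(Kᵢ−1)), yᵢ = Kᵢxᵢ:
  1: x = 0.069, y = 0.206
  2: x = 0.448, y = 0.654
  3: x = 0.484, y = 0.140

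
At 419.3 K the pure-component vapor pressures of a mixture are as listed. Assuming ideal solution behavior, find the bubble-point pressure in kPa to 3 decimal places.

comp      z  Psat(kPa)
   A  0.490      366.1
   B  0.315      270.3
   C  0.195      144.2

At the bubble point ψ → 0, so ΣzᵢKᵢ = 1 with Kᵢ = Pᵢˢᵃᵗ/P ⇒ P = ΣzᵢPᵢˢᵃᵗ.
P = 0.490·366.1 + 0.315·270.3 + 0.195·144.2 = 292.653 kPa

Pbub = 292.653 kPa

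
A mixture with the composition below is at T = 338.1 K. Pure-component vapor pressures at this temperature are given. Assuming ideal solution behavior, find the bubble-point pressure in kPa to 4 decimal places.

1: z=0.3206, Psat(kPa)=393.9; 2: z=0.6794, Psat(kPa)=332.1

Pbub = 351.9131 kPa

At the bubble point ψ → 0, so ΣzᵢKᵢ = 1 with Kᵢ = Pᵢˢᵃᵗ/P ⇒ P = ΣzᵢPᵢˢᵃᵗ.
P = 0.3206·393.9 + 0.6794·332.1 = 351.9131 kPa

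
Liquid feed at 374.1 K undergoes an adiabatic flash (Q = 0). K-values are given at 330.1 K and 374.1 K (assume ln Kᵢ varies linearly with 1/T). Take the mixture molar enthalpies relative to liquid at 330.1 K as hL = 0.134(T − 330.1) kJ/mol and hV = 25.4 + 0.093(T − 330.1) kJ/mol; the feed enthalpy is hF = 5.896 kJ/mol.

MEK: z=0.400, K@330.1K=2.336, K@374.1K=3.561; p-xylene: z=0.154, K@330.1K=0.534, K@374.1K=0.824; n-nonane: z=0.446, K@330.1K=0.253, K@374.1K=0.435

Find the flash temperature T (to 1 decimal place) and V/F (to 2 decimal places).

T = 335.6 K, V/F = 0.20

Adiabatic flash: solve Rachford–Rice at each trial T, then check hF = ψ·hV(T) + (1−ψ)·hL(T).
  T = 330.1 K: K = (2.336, 0.534, 0.253), RR gives ψ = 0.142, H_out = 3.596 kJ/mol
  T = 374.1 K: K = (3.561, 0.824, 0.435), RR gives ψ = 0.590, H_out = 19.809 kJ/mol
  T = 352.1 K: K = (2.922, 0.672, 0.337), RR gives ψ = 0.371, H_out = 12.025 kJ/mol
  T = 341.1 K: K = (2.622, 0.601, 0.294), RR gives ψ = 0.262, H_out = 8.016 kJ/mol
  T = 335.6 K: K = (2.477, 0.567, 0.273), RR gives ψ = 0.204, H_out = 5.878 kJ/mol
  T = 338.4 K: K = (2.551, 0.585, 0.283), RR gives ψ = 0.234, H_out = 6.981 kJ/mol
  T = 337.0 K: K = (2.514, 0.576, 0.278), RR gives ψ = 0.219, H_out = 6.434 kJ/mol
Linear interpolation between T = 335.6 (H_out = 5.878) and T = 337.0 (H_out = 6.434) on hF = 5.896 gives T ≈ 335.6 K, at which ψ = 0.20.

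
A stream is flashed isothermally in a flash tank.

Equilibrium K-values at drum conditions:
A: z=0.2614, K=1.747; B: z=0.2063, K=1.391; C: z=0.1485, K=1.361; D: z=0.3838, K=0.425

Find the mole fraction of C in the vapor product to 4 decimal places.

y_C = 0.1800

Newton–Raphson from V/F = 0.66:
  V/F = 0.6600: g = -0.11746, g' = -0.4276 → V/F = 0.3853
  V/F = 0.3853: g = -0.01469, g' = -0.3361 → V/F = 0.3416
  V/F = 0.3416: g = -0.00016, g' = -0.3290 → V/F = 0.3411
Converged at V/F = 0.3411.
Compositions from xᵢ = zᵢ/(1+V/F(Kᵢ−1)), yᵢ = Kᵢxᵢ:
  A: x = 0.2083, y = 0.3639
  B: x = 0.1820, y = 0.2532
  C: x = 0.1322, y = 0.1800
  D: x = 0.4774, y = 0.2029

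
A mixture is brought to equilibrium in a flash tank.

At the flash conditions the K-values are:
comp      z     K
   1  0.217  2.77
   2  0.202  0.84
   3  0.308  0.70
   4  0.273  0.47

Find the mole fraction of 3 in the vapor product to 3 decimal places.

y_3 = 0.228

Rachford–Rice: g(ψ) = Σ zᵢ(Kᵢ−1)/(1+ψ(Kᵢ−1)) = 0.
Feasibility: ΣzᵢKᵢ = 1.115, Σzᵢ/Kᵢ = 1.340 — both > 1, two phases present.
Newton iteration, ψ⁰ = 0.5:
  ψ = 0.500: g = -0.1369, g' = -0.378 → ψ = 0.138
  ψ = 0.138: g = 0.0234, g' = -0.565 → ψ = 0.179
  ψ = 0.179: g = 0.0009, g' = -0.522 → ψ = 0.181
Converged at ψ = 0.181.
Compositions from xᵢ = zᵢ/(1+ψ(Kᵢ−1)), yᵢ = Kᵢxᵢ:
  1: x = 0.164, y = 0.455
  2: x = 0.208, y = 0.175
  3: x = 0.326, y = 0.228
  4: x = 0.302, y = 0.142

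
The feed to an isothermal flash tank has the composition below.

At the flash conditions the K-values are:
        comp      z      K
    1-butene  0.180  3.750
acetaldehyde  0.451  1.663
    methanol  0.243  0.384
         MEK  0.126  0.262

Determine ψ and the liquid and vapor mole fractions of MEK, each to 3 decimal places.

Let ψ = V/F and solve Σ zᵢ(Kᵢ−1)/(1+ψ(Kᵢ−1)) = 0.
Check two-phase: ΣzᵢKᵢ = 1.551 > 1 and Σzᵢ/Kᵢ = 1.433 > 1, so g(0) = 0.551 > 0 and g(1) = -0.433 < 0.
Newton–Raphson from ψ = 0.39:
  ψ = 0.390: g = 0.1488, g' = -0.737 → ψ = 0.592
  ψ = 0.592: g = 0.0024, g' = -0.744 → ψ = 0.595
Converged at ψ = 0.595.
Compositions from xᵢ = zᵢ/(1+ψ(Kᵢ−1)), yᵢ = Kᵢxᵢ:
  1-butene: x = 0.068, y = 0.256
  acetaldehyde: x = 0.323, y = 0.538
  methanol: x = 0.384, y = 0.147
  MEK: x = 0.225, y = 0.059

ψ = 0.595, x_MEK = 0.225, y_MEK = 0.059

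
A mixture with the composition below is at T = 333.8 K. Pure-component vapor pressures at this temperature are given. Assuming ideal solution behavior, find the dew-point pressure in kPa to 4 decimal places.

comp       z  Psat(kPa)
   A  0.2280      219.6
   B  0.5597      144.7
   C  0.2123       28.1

At the dew point ψ → 1, so Σzᵢ/Kᵢ = 1 with Kᵢ = Pᵢˢᵃᵗ/P ⇒ 1/P = Σzᵢ/Pᵢˢᵃᵗ.
1/P = 0.2280/219.6 + 0.5597/144.7 + 0.2123/28.1 = 0.0124614 ⇒ P = 80.2477 kPa

Pdew = 80.2477 kPa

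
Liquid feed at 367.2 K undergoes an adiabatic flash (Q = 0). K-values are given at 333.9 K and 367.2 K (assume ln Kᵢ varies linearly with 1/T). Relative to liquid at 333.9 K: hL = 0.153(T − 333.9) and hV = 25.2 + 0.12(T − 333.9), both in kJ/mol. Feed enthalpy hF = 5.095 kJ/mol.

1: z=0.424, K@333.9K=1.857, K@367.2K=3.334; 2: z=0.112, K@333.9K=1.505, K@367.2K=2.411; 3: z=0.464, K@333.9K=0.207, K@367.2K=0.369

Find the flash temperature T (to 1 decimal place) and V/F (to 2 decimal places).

Adiabatic flash: solve Rachford–Rice at each trial T, then check hF = ψ·hV(T) + (1−ψ)·hL(T).
  T = 333.9 K: K = (1.857, 1.505, 0.207), RR gives ψ = 0.082, H_out = 2.077 kJ/mol
  T = 367.2 K: K = (3.334, 2.411, 0.369), RR gives ψ = 0.628, H_out = 20.235 kJ/mol
  T = 350.5 K: K = (2.521, 1.925, 0.280), RR gives ψ = 0.408, H_out = 12.599 kJ/mol
  T = 342.2 K: K = (2.172, 1.707, 0.242), RR gives ψ = 0.272, H_out = 8.043 kJ/mol
  T = 338.0 K: K = (2.008, 1.603, 0.224), RR gives ψ = 0.186, H_out = 5.278 kJ/mol
  T = 335.9 K: K = (1.930, 1.552, 0.215), RR gives ψ = 0.136, H_out = 3.714 kJ/mol
  T = 336.9 K: K = (1.967, 1.576, 0.219), RR gives ψ = 0.160, H_out = 4.476 kJ/mol
Linear interpolation between T = 336.9 (H_out = 4.476) and T = 338.0 (H_out = 5.278) on hF = 5.095 gives T ≈ 337.7 K, at which ψ = 0.18.

T = 337.7 K, V/F = 0.18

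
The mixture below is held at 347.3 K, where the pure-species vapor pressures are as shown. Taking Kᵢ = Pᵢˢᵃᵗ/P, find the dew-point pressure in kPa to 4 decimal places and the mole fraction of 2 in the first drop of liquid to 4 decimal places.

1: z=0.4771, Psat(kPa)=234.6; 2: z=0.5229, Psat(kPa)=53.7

At the dew point ψ → 1, so Σzᵢ/Kᵢ = 1 with Kᵢ = Pᵢˢᵃᵗ/P ⇒ 1/P = Σzᵢ/Pᵢˢᵃᵗ.
1/P = 0.4771/234.6 + 0.5229/53.7 = 0.0117711 ⇒ P = 84.9538 kPa
xᵢ = zᵢP/Pᵢˢᵃᵗ ⇒ x_2 = 0.5229·84.9538/53.7 = 0.8272

Pdew = 84.9538 kPa, x_2 = 0.8272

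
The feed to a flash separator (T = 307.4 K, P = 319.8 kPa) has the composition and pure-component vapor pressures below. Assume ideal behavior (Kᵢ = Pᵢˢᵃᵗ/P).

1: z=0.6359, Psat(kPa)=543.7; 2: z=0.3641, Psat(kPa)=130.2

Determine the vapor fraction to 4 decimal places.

ψ = 0.5525

Raoult's law: Kᵢ = Pᵢˢᵃᵗ/P = Pᵢˢᵃᵗ/319.8.
  K_1 = 543.7/319.8 = 1.700125, K_2 = 130.2/319.8 = 0.407129
Let ψ = V/F and solve Σ zᵢ(Kᵢ−1)/(1+ψ(Kᵢ−1)) = 0.
Feasibility: ΣzᵢKᵢ = 1.2293, Σzᵢ/Kᵢ = 1.2683 — both > 1, two phases present.
Binary case is linear: z₁(K₁−1)(1+ψ(K₂−1)) + z₂(K₂−1)(1+ψ(K₁−1)) = 0
⇒ ψ = [z₁(K₁−1)+z₂(K₂−1)] / [−(K₁−1)(K₂−1)] = 0.22935/0.41508 = 0.5525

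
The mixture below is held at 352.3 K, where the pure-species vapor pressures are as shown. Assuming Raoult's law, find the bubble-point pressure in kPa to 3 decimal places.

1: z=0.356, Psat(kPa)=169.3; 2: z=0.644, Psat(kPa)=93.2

At the bubble point ψ → 0, so ΣzᵢKᵢ = 1 with Kᵢ = Pᵢˢᵃᵗ/P ⇒ P = ΣzᵢPᵢˢᵃᵗ.
P = 0.356·169.3 + 0.644·93.2 = 120.292 kPa

Pbub = 120.292 kPa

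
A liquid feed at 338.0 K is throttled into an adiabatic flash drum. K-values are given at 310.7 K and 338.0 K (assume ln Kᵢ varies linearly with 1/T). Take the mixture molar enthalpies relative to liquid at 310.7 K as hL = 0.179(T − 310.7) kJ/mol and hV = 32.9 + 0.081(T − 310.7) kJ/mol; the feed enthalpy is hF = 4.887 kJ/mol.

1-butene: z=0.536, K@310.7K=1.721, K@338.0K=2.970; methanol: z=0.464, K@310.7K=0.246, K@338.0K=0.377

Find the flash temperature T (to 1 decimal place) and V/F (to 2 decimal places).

Adiabatic flash: solve Rachford–Rice at each trial T, then check hF = ψ·hV(T) + (1−ψ)·hL(T).
  T = 310.7 K: K = (1.721, 0.246), RR gives ψ = 0.067, H_out = 2.215 kJ/mol
  T = 338.0 K: K = (2.970, 0.377), RR gives ψ = 0.625, H_out = 23.772 kJ/mol
  T = 324.4 K: K = (2.289, 0.308), RR gives ψ = 0.414, H_out = 15.521 kJ/mol
  T = 317.5 K: K = (1.989, 0.275), RR gives ψ = 0.271, H_out = 9.940 kJ/mol
  T = 314.1 K: K = (1.852, 0.260), RR gives ψ = 0.180, H_out = 6.468 kJ/mol
  T = 312.4 K: K = (1.785, 0.253), RR gives ψ = 0.127, H_out = 4.460 kJ/mol
  T = 313.2 K: K = (1.816, 0.257), RR gives ψ = 0.153, H_out = 5.432 kJ/mol
  T = 312.8 K: K = (1.801, 0.255), RR gives ψ = 0.140, H_out = 4.952 kJ/mol
Linear interpolation between T = 312.4 (H_out = 4.460) and T = 312.8 (H_out = 4.952) on hF = 4.887 gives T ≈ 312.7 K, at which ψ = 0.14.

T = 312.7 K, V/F = 0.14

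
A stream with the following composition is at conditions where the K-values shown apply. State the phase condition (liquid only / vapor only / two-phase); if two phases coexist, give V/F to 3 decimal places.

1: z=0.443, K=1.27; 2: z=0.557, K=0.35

ΣzᵢKᵢ = 0.758; Σzᵢ/Kᵢ = 1.940.
Since ΣzᵢKᵢ < 1 the mixture is below its bubble point — single liquid phase.

liquid only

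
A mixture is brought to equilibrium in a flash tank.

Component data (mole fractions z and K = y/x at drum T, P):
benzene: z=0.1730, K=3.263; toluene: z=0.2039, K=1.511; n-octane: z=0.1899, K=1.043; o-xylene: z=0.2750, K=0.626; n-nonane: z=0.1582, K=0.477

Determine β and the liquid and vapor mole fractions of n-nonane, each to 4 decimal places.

Material balance + equilibrium reduce to Σ zᵢ(Kᵢ−1)/(1+β(Kᵢ−1)) = 0.
g(0) = ΣzᵢKᵢ − 1 = 0.3183 and g(1) = 1 − Σzᵢ/Kᵢ = -0.1410, so a root lies in (0, 1).
Newton iteration, β⁰ = 0.5:
  β = 0.5000: g = 0.03611, g' = -0.3667 → β = 0.5985
  β = 0.5985: g = 0.00109, g' = -0.3469 → β = 0.6016
Converged at β = 0.6016.
Compositions from xᵢ = zᵢ/(1+β(Kᵢ−1)), yᵢ = Kᵢxᵢ:
  benzene: x = 0.0733, y = 0.2390
  toluene: x = 0.1560, y = 0.2356
  n-octane: x = 0.1851, y = 0.1931
  o-xylene: x = 0.3548, y = 0.2221
  n-nonane: x = 0.2308, y = 0.1101

β = 0.6016, x_n-nonane = 0.2308, y_n-nonane = 0.1101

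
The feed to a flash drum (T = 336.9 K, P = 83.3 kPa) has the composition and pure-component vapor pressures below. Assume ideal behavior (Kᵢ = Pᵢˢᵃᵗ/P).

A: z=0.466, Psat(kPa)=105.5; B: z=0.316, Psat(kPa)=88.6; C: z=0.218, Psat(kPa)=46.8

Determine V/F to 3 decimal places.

V/F = 0.569

Raoult's law: Kᵢ = Pᵢˢᵃᵗ/P = Pᵢˢᵃᵗ/83.3.
  K_A = 105.5/83.3 = 1.26651, K_B = 88.6/83.3 = 1.06363, K_C = 46.8/83.3 = 0.56182
Material balance + equilibrium reduce to Σ zᵢ(Kᵢ−1)/(1+V/F(Kᵢ−1)) = 0.
g(0) = ΣzᵢKᵢ − 1 = 0.049 and g(1) = 1 − Σzᵢ/Kᵢ = -0.053, so a root lies in (0, 1).
Newton–Raphson from V/F = 0.5:
  V/F = 0.500: g = 0.0068, g' = -0.096 → V/F = 0.571
  V/F = 0.571: g = -0.0002, g' = -0.101 → V/F = 0.569
Converged at V/F = 0.569.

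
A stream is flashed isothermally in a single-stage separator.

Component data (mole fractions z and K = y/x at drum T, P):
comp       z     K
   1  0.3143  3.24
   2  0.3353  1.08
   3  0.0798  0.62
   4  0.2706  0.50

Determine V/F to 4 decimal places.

Material balance + equilibrium reduce to Σ zᵢ(Kᵢ−1)/(1+V/F(Kᵢ−1)) = 0.
g(0) = ΣzᵢKᵢ − 1 = 0.5652 and g(1) = 1 − Σzᵢ/Kᵢ = -0.0774, so a root lies in (0, 1).
Iterate (Newton) starting at V/F = 0.5:
  V/F = 0.5000: g = 0.14005, g' = -0.4907 → V/F = 0.7854
  V/F = 0.7854: g = 0.01437, g' = -0.4159 → V/F = 0.8200
  V/F = 0.8200: g = -0.00001, g' = -0.4165 → V/F = 0.8199
Converged at V/F = 0.8199.

V/F = 0.8199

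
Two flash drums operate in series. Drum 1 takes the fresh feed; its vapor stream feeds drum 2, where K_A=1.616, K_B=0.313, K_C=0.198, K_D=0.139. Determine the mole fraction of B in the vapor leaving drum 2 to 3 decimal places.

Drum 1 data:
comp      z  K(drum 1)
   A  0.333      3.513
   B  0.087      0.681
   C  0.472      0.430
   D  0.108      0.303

y_B (drum 2) = 0.025

Drum 1:
Material balance + equilibrium reduce to Σ zᵢ(Kᵢ−1)/(1+ψ₁(Kᵢ−1)) = 0.
Check two-phase: ΣzᵢKᵢ = 1.465 > 1 and Σzᵢ/Kᵢ = 1.677 > 1, so g(0) = 0.465 > 0 and g(1) = -0.677 < 0.
Newton–Raphson from ψ₁ = 0.41:
  ψ₁ = 0.410: g = -0.0762, g' = -0.886 → ψ₁ = 0.324
  ψ₁ = 0.324: g = 0.0032, g' = -0.968 → ψ₁ = 0.327
Converged at ψ₁ = 0.327.
Drum-1 compositions:
  A: x = 0.183, y = 0.642
  B: x = 0.097, y = 0.066
  C: x = 0.580, y = 0.249
  D: x = 0.140, y = 0.042
Drum-2 feed = drum-1 vapor: z₂ = (0.6420, 0.0662, 0.2495, 0.0424).
Drum 2:
Rachford–Rice: g(ψ₂) = Σ zᵢ(Kᵢ−1)/(1+ψ₂(Kᵢ−1)) = 0.
Feasibility: ΣzᵢKᵢ = 1.113, Σzᵢ/Kᵢ = 2.174 — both > 1, two phases present.
Newton–Raphson from ψ₂ = 0.45:
  ψ₂ = 0.450: g = -0.1288, g' = -0.691 → ψ₂ = 0.264
  ψ₂ = 0.264: g = -0.0163, g' = -0.538 → ψ₂ = 0.233
Converged at ψ₂ = 0.233.
  A: x = 0.561, y = 0.907
  B: x = 0.079, y = 0.025
  C: x = 0.307, y = 0.061
  D: x = 0.053, y = 0.007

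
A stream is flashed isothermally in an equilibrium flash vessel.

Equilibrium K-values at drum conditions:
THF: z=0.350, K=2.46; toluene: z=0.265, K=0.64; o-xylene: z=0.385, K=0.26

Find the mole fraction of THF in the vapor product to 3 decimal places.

y_THF = 0.709

Let ψ = V/F and solve Σ zᵢ(Kᵢ−1)/(1+ψ(Kᵢ−1)) = 0.
g(0) = ΣzᵢKᵢ − 1 = 0.131 and g(1) = 1 − Σzᵢ/Kᵢ = -1.037, so a root lies in (0, 1).
Iterate (Newton) starting at ψ = 0.44:
  ψ = 0.440: g = -0.2247, g' = -0.789 → ψ = 0.155
  ψ = 0.155: g = -0.0062, g' = -0.804 → ψ = 0.147
Converged at ψ = 0.147.
Compositions from xᵢ = zᵢ/(1+ψ(Kᵢ−1)), yᵢ = Kᵢxᵢ:
  THF: x = 0.288, y = 0.709
  toluene: x = 0.280, y = 0.179
  o-xylene: x = 0.432, y = 0.112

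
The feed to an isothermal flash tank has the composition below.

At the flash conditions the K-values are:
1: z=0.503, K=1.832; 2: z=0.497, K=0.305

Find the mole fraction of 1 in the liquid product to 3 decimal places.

Rachford–Rice: g(ψ) = Σ zᵢ(Kᵢ−1)/(1+ψ(Kᵢ−1)) = 0.
Check two-phase: ΣzᵢKᵢ = 1.073 > 1 and Σzᵢ/Kᵢ = 1.904 > 1, so g(0) = 0.073 > 0 and g(1) = -0.904 < 0.
Binary case is linear: z₁(K₁−1)(1+ψ(K₂−1)) + z₂(K₂−1)(1+ψ(K₁−1)) = 0
⇒ ψ = [z₁(K₁−1)+z₂(K₂−1)] / [−(K₁−1)(K₂−1)] = 0.0731/0.5782 = 0.126
Compositions from xᵢ = zᵢ/(1+ψ(Kᵢ−1)), yᵢ = Kᵢxᵢ:
  1: x = 0.455, y = 0.834
  2: x = 0.545, y = 0.166

x_1 = 0.455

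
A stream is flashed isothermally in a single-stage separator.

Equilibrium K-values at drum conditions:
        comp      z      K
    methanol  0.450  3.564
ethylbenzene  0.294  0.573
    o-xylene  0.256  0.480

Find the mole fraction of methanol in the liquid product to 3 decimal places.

x_methanol = 0.156

Material balance + equilibrium reduce to Σ zᵢ(Kᵢ−1)/(1+V/F(Kᵢ−1)) = 0.
g(0) = ΣzᵢKᵢ − 1 = 0.895 and g(1) = 1 − Σzᵢ/Kᵢ = -0.173, so a root lies in (0, 1).
Iterate (Newton) starting at V/F = 0.5:
  V/F = 0.500: g = 0.1661, g' = -0.781 → V/F = 0.713
  V/F = 0.713: g = 0.0162, g' = -0.656 → V/F = 0.737
Converged at V/F = 0.737.
Compositions from xᵢ = zᵢ/(1+V/F(Kᵢ−1)), yᵢ = Kᵢxᵢ:
  methanol: x = 0.156, y = 0.555
  ethylbenzene: x = 0.429, y = 0.246
  o-xylene: x = 0.415, y = 0.199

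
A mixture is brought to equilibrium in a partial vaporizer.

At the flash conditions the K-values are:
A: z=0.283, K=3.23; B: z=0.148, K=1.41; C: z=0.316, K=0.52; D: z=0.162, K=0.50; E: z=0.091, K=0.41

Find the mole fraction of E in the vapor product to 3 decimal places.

y_E = 0.050

Rachford–Rice: g(ψ) = Σ zᵢ(Kᵢ−1)/(1+ψ(Kᵢ−1)) = 0.
Check two-phase: ΣzᵢKᵢ = 1.405 > 1 and Σzᵢ/Kᵢ = 1.346 > 1, so g(0) = 0.405 > 0 and g(1) = -0.346 < 0.
Newton iteration, ψ⁰ = 0.41:
  ψ = 0.410: g = 0.0201, g' = -0.634 → ψ = 0.442
Converged at ψ = 0.442.
Compositions from xᵢ = zᵢ/(1+ψ(Kᵢ−1)), yᵢ = Kᵢxᵢ:
  A: x = 0.143, y = 0.460
  B: x = 0.125, y = 0.177
  C: x = 0.401, y = 0.209
  D: x = 0.208, y = 0.104
  E: x = 0.123, y = 0.050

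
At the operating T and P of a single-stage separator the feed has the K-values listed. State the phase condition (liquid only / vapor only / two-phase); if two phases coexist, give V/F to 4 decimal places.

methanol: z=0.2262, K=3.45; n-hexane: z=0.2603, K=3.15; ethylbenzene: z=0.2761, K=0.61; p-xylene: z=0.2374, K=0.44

ΣzᵢKᵢ = 1.8732; Σzᵢ/Kᵢ = 1.1404.
Both exceed 1, so a two-phase solution exists.
Let ψ = V/F and solve Σ zᵢ(Kᵢ−1)/(1+ψ(Kᵢ−1)) = 0.
Newton–Raphson from ψ = 0.31:
  ψ = 0.3100: g = 0.36743, g' = -1.0352 → ψ = 0.6649
  ψ = 0.6649: g = 0.08393, g' = -0.6658 → ψ = 0.7910
  ψ = 0.7910: g = 0.00148, g' = -0.6500 → ψ = 0.7933
Converged at ψ = 0.7933.

two-phase, V/F = 0.7933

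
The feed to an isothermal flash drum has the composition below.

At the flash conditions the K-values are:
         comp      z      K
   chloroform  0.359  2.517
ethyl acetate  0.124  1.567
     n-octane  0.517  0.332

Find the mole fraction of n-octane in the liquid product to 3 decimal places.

x_n-octane = 0.648

Rachford–Rice: g(V/F) = Σ zᵢ(Kᵢ−1)/(1+V/F(Kᵢ−1)) = 0.
Check two-phase: ΣzᵢKᵢ = 1.270 > 1 and Σzᵢ/Kᵢ = 1.779 > 1, so g(0) = 0.270 > 0 and g(1) = -0.779 < 0.
Iterate (Newton) starting at V/F = 0.5:
  V/F = 0.500: g = -0.1541, g' = -0.811 → V/F = 0.310
  V/F = 0.310: g = -0.0054, g' = -0.778 → V/F = 0.303
Converged at V/F = 0.303.
Compositions from xᵢ = zᵢ/(1+V/F(Kᵢ−1)), yᵢ = Kᵢxᵢ:
  chloroform: x = 0.246, y = 0.619
  ethyl acetate: x = 0.106, y = 0.166
  n-octane: x = 0.648, y = 0.215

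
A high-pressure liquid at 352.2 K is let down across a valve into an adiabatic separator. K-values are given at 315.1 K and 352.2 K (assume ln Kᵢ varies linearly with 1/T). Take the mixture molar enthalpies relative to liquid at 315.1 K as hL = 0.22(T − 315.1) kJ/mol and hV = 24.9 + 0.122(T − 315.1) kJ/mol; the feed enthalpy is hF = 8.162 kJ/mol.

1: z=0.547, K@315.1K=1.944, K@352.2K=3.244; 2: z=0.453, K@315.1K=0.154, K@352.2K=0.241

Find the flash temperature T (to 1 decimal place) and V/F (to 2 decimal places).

Adiabatic flash: solve Rachford–Rice at each trial T, then check hF = ψ·hV(T) + (1−ψ)·hL(T).
  T = 315.1 K: K = (1.944, 0.154), RR gives ψ = 0.167, H_out = 4.151 kJ/mol
  T = 352.2 K: K = (3.244, 0.241), RR gives ψ = 0.519, H_out = 19.194 kJ/mol
  T = 333.6 K: K = (2.545, 0.195), RR gives ψ = 0.386, H_out = 12.990 kJ/mol
  T = 324.4 K: K = (2.235, 0.174), RR gives ψ = 0.295, H_out = 9.130 kJ/mol
  T = 319.8 K: K = (2.088, 0.164), RR gives ψ = 0.238, H_out = 6.848 kJ/mol
  T = 322.1 K: K = (2.161, 0.169), RR gives ψ = 0.268, H_out = 8.026 kJ/mol
Linear interpolation between T = 322.1 (H_out = 8.026) and T = 324.4 (H_out = 9.130) on hF = 8.162 gives T ≈ 322.4 K, at which ψ = 0.27.

T = 322.4 K, V/F = 0.27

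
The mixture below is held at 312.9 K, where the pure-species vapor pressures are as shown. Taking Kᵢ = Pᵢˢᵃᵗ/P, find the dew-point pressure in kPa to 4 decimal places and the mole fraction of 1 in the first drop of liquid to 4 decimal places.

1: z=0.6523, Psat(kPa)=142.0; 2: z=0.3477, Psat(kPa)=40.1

At the dew point ψ → 1, so Σzᵢ/Kᵢ = 1 with Kᵢ = Pᵢˢᵃᵗ/P ⇒ 1/P = Σzᵢ/Pᵢˢᵃᵗ.
1/P = 0.6523/142.0 + 0.3477/40.1 = 0.0132645 ⇒ P = 75.3893 kPa
xᵢ = zᵢP/Pᵢˢᵃᵗ ⇒ x_1 = 0.6523·75.3893/142.0 = 0.3463

Pdew = 75.3893 kPa, x_1 = 0.3463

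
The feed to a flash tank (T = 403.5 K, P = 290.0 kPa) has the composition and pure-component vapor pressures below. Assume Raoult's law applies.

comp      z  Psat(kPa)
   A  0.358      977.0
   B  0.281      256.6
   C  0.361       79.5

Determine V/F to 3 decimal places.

Raoult's law: Kᵢ = Pᵢˢᵃᵗ/P = Pᵢˢᵃᵗ/290.0.
  K_A = 977.0/290.0 = 3.36897, K_B = 256.6/290.0 = 0.88483, K_C = 79.5/290.0 = 0.27414
Material balance + equilibrium reduce to Σ zᵢ(Kᵢ−1)/(1+V/F(Kᵢ−1)) = 0.
g(0) = ΣzᵢKᵢ − 1 = 0.554 and g(1) = 1 − Σzᵢ/Kᵢ = -0.741, so a root lies in (0, 1).
Newton iteration, V/F⁰ = 0.42:
  V/F = 0.420: g = 0.0142, g' = -0.903 → V/F = 0.436
Converged at V/F = 0.436.

V/F = 0.436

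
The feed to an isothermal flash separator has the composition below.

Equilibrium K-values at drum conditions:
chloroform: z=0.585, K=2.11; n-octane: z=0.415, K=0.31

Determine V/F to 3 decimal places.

V/F = 0.474

Binary case is linear: z₁(K₁−1)(1+V/F(K₂−1)) + z₂(K₂−1)(1+V/F(K₁−1)) = 0
⇒ V/F = [z₁(K₁−1)+z₂(K₂−1)] / [−(K₁−1)(K₂−1)] = 0.3630/0.7659 = 0.474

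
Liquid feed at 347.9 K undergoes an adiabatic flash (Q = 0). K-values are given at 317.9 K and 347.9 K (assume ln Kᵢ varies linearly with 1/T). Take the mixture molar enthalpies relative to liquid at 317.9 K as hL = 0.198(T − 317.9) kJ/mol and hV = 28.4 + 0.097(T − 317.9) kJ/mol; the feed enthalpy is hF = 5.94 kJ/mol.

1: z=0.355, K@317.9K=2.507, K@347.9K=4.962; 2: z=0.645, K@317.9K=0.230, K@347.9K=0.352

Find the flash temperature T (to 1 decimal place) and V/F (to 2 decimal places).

T = 325.6 K, V/F = 0.16

Adiabatic flash: solve Rachford–Rice at each trial T, then check hF = ψ·hV(T) + (1−ψ)·hL(T).
  T = 317.9 K: K = (2.507, 0.230), RR gives ψ = 0.033, H_out = 0.938 kJ/mol
  T = 347.9 K: K = (4.962, 0.352), RR gives ψ = 0.385, H_out = 15.709 kJ/mol
  T = 332.9 K: K = (3.582, 0.287), RR gives ψ = 0.248, H_out = 9.644 kJ/mol
  T = 325.4 K: K = (3.009, 0.258), RR gives ψ = 0.157, H_out = 5.830 kJ/mol
  T = 329.1 K: K = (3.282, 0.272), RR gives ψ = 0.205, H_out = 7.809 kJ/mol
  T = 327.2 K: K = (3.140, 0.265), RR gives ψ = 0.181, H_out = 6.820 kJ/mol
Linear interpolation between T = 325.4 (H_out = 5.830) and T = 327.2 (H_out = 6.820) on hF = 5.94 gives T ≈ 325.6 K, at which ψ = 0.16.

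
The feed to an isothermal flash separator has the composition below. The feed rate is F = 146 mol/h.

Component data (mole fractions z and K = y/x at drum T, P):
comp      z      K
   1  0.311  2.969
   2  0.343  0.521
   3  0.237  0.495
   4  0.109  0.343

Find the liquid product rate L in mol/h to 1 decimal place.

L = 109.3 mol/h

Iterate (Newton) starting at V/F = 0.49:
  V/F = 0.490: g = -0.1677, g' = -0.656 → V/F = 0.234
  V/F = 0.234: g = 0.0136, g' = -0.808 → V/F = 0.251
Converged at V/F = 0.251.
Then V = V/F·F = 0.2513·146 = 36.7 mol/h and L = F − V = 109.3 mol/h.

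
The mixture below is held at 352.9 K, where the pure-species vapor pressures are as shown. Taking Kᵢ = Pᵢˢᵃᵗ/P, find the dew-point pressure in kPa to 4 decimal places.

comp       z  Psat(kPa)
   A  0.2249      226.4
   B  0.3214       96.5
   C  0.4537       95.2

At the dew point ψ → 1, so Σzᵢ/Kᵢ = 1 with Kᵢ = Pᵢˢᵃᵗ/P ⇒ 1/P = Σzᵢ/Pᵢˢᵃᵗ.
1/P = 0.2249/226.4 + 0.3214/96.5 + 0.4537/95.2 = 0.0090897 ⇒ P = 110.0146 kPa

Pdew = 110.0146 kPa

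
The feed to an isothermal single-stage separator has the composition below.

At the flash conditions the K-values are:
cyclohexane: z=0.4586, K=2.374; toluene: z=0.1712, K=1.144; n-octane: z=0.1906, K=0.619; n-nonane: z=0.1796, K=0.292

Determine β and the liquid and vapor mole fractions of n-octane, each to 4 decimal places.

β = 0.6880, x_n-octane = 0.2583, y_n-octane = 0.1599

Let β = V/F and solve Σ zᵢ(Kᵢ−1)/(1+β(Kᵢ−1)) = 0.
Check two-phase: ΣzᵢKᵢ = 1.4550 > 1 and Σzᵢ/Kᵢ = 1.2658 > 1, so g(0) = 0.4550 > 0 and g(1) = -0.2658 < 0.
Newton iteration, β⁰ = 0.36:
  β = 0.3600: g = 0.19021, g' = -0.5901 → β = 0.6823
  β = 0.6823: g = 0.00354, g' = -0.6210 → β = 0.6880
Converged at β = 0.6880.
Compositions from xᵢ = zᵢ/(1+β(Kᵢ−1)), yᵢ = Kᵢxᵢ:
  cyclohexane: x = 0.2357, y = 0.5597
  toluene: x = 0.1558, y = 0.1782
  n-octane: x = 0.2583, y = 0.1599
  n-nonane: x = 0.3502, y = 0.1023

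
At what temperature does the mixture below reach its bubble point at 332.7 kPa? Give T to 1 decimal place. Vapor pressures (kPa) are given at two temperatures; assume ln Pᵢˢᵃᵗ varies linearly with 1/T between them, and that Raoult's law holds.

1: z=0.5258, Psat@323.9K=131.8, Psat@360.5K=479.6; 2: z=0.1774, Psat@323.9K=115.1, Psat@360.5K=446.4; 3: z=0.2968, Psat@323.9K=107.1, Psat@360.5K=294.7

T = 353.1 K

Bubble-point temperature: ΣzᵢPᵢˢᵃᵗ(T) = P. Interpolate ln Pᵢˢᵃᵗ = aᵢ + bᵢ/T.
  T = 323.9 K: ΣzᵢPᵢˢᵃᵗ = 121.51 kPa
  T = 360.5 K: ΣzᵢPᵢˢᵃᵗ = 418.83 kPa
  T = 342.2 K: ΣzᵢPᵢˢᵃᵗ = 232.71 kPa
  T = 351.4 K: ΣzᵢPᵢˢᵃᵗ = 314.96 kPa
  T = 355.9 K: ΣzᵢPᵢˢᵃᵗ = 363.26 kPa
  T = 353.6 K: ΣzᵢPᵢˢᵃᵗ = 337.86 kPa
Interpolating between 351.4 K and 353.6 K gives T ≈ 353.1 K.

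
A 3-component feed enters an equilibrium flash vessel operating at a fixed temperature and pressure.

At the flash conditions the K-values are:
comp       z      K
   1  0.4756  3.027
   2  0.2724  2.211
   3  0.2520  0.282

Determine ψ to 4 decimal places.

Let ψ = V/F and solve Σ zᵢ(Kᵢ−1)/(1+ψ(Kᵢ−1)) = 0.
g(0) = ΣzᵢKᵢ − 1 = 1.1130 and g(1) = 1 − Σzᵢ/Kᵢ = -0.1739, so a root lies in (0, 1).
Iterate (Newton) starting at ψ = 0.42:
  ψ = 0.4200: g = 0.48033, g' = -1.0120 → ψ = 0.8946
  ψ = 0.8946: g = -0.00492, g' = -1.3546 → ψ = 0.8910
Converged at ψ = 0.8910.

ψ = 0.8910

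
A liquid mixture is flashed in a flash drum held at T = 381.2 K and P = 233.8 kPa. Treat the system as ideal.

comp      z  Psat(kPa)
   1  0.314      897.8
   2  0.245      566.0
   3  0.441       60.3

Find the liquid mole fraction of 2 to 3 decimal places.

Raoult's law: Kᵢ = Pᵢˢᵃᵗ/P = Pᵢˢᵃᵗ/233.8.
  K_1 = 897.8/233.8 = 3.84003, K_2 = 566.0/233.8 = 2.42087, K_3 = 60.3/233.8 = 0.25791
Rachford–Rice: g(V/F) = Σ zᵢ(Kᵢ−1)/(1+V/F(Kᵢ−1)) = 0.
Check two-phase: ΣzᵢKᵢ = 1.913 > 1 and Σzᵢ/Kᵢ = 1.893 > 1, so g(0) = 0.913 > 0 and g(1) = -0.893 < 0.
Iterate (Newton) starting at V/F = 0.36:
  V/F = 0.360: g = 0.2247, g' = -1.288 → V/F = 0.534
  V/F = 0.534: g = 0.0097, g' = -1.226 → V/F = 0.542
Converged at V/F = 0.542.
Compositions from xᵢ = zᵢ/(1+V/F(Kᵢ−1)), yᵢ = Kᵢxᵢ:
  1: x = 0.124, y = 0.475
  2: x = 0.138, y = 0.335
  3: x = 0.738, y = 0.190

x_2 = 0.138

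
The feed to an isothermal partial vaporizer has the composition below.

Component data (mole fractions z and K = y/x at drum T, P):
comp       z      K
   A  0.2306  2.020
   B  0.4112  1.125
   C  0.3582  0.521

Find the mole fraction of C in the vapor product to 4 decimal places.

y_C = 0.2329

Let β = V/F and solve Σ zᵢ(Kᵢ−1)/(1+β(Kᵢ−1)) = 0.
Check two-phase: ΣzᵢKᵢ = 1.1150 > 1 and Σzᵢ/Kᵢ = 1.1672 > 1, so g(0) = 0.1150 > 0 and g(1) = -0.1672 < 0.
Newton–Raphson from β = 0.47:
  β = 0.4700: g = -0.01389, g' = -0.2522 → β = 0.4149
Converged at β = 0.4149.
Compositions from xᵢ = zᵢ/(1+β(Kᵢ−1)), yᵢ = Kᵢxᵢ:
  A: x = 0.1620, y = 0.3273
  B: x = 0.3909, y = 0.4398
  C: x = 0.4470, y = 0.2329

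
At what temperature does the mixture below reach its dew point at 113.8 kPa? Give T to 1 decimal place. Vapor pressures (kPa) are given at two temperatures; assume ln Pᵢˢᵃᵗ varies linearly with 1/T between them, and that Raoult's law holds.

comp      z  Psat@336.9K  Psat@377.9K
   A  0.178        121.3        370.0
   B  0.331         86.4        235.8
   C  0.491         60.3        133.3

Dew-point temperature: Σzᵢ·P/Pᵢˢᵃᵗ(T) = 1. Interpolate ln Pᵢˢᵃᵗ = aᵢ + bᵢ/T.
  T = 336.9 K: ΣzᵢP/Pᵢˢᵃᵗ = 1.5296
  T = 377.9 K: ΣzᵢP/Pᵢˢᵃᵗ = 0.6337
  T = 357.4 K: ΣzᵢP/Pᵢˢᵃᵗ = 0.9582
  T = 347.1 K: ΣzᵢP/Pᵢˢᵃᵗ = 1.2031
  T = 352.2 K: ΣzᵢP/Pᵢˢᵃᵗ = 1.0730
  T = 354.8 K: ΣzᵢP/Pᵢˢᵃᵗ = 1.0135
Interpolating between 354.8 K and 357.4 K gives T ≈ 355.4 K.

T = 355.4 K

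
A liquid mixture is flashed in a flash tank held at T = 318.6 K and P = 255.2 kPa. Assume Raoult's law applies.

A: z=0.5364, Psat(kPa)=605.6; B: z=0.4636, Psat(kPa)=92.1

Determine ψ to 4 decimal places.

ψ = 0.5017

Raoult's law: Kᵢ = Pᵢˢᵃᵗ/P = Pᵢˢᵃᵗ/255.2.
  K_A = 605.6/255.2 = 2.373041, K_B = 92.1/255.2 = 0.360893
Let ψ = V/F and solve Σ zᵢ(Kᵢ−1)/(1+ψ(Kᵢ−1)) = 0.
g(0) = ΣzᵢKᵢ − 1 = 0.4402 and g(1) = 1 − Σzᵢ/Kᵢ = -0.5106, so a root lies in (0, 1).
Binary case is linear: z₁(K₁−1)(1+ψ(K₂−1)) + z₂(K₂−1)(1+ψ(K₁−1)) = 0
⇒ ψ = [z₁(K₁−1)+z₂(K₂−1)] / [−(K₁−1)(K₂−1)] = 0.44021/0.87752 = 0.5017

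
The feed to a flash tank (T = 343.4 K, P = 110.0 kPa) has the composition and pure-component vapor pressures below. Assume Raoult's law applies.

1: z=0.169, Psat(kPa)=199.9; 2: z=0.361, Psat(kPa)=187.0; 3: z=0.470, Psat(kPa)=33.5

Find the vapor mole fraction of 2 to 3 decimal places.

y_2 = 0.565

Raoult's law: Kᵢ = Pᵢˢᵃᵗ/P = Pᵢˢᵃᵗ/110.0.
  K_1 = 199.9/110.0 = 1.81727, K_2 = 187.0/110.0 = 1.70000, K_3 = 33.5/110.0 = 0.30455
Material balance + equilibrium reduce to Σ zᵢ(Kᵢ−1)/(1+β(Kᵢ−1)) = 0.
g(0) = ΣzᵢKᵢ − 1 = 0.064 and g(1) = 1 − Σzᵢ/Kᵢ = -0.849, so a root lies in (0, 1).
Newton–Raphson from β = 0.65:
  β = 0.650: g = -0.3326, g' = -0.889 → β = 0.276
  β = 0.276: g = -0.0799, g' = -0.547 → β = 0.130
  β = 0.130: g = -0.0028, g' = -0.516 → β = 0.124
Converged at β = 0.124.
Compositions from xᵢ = zᵢ/(1+β(Kᵢ−1)), yᵢ = Kᵢxᵢ:
  1: x = 0.153, y = 0.279
  2: x = 0.332, y = 0.565
  3: x = 0.515, y = 0.157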